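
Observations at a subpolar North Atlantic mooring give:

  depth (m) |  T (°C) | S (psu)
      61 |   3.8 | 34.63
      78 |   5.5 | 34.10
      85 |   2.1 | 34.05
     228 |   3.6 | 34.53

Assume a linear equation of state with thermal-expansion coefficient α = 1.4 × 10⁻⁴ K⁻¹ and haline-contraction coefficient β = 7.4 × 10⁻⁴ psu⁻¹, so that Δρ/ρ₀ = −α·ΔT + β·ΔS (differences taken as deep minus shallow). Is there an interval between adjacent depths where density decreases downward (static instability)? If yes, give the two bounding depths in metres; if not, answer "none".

Evaluate Δρ/ρ₀ = −αΔT + βΔS across each adjacent pair:
  61–78 m: −αΔT+βΔS = −(1.4 × 10⁻⁴)(+1.7)+(7.4 × 10⁻⁴)(-0.53) = -6.3 × 10⁻⁴ → UNSTABLE
  78–85 m: −αΔT+βΔS = −(1.4 × 10⁻⁴)(-3.4)+(7.4 × 10⁻⁴)(-0.05) = 4.4 × 10⁻⁴ → stable
  85–228 m: −αΔT+βΔS = −(1.4 × 10⁻⁴)(+1.5)+(7.4 × 10⁻⁴)(+0.48) = 1.5 × 10⁻⁴ → stable
The 61–78 m interval has Δρ < 0: lighter water underlies denser water.

61–78 m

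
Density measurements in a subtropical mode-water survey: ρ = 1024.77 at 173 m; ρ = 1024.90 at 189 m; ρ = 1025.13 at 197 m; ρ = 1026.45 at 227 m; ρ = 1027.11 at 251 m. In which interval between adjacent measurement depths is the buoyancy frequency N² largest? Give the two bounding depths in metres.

197–227 m

Compute the density gradient over each adjacent pair:
  173–189 m: Δρ/Δz = 0.13/16 = 8.1 × 10⁻³ kg m⁻⁴
  189–197 m: Δρ/Δz = 0.23/8 = 0.029 kg m⁻⁴
  197–227 m: Δρ/Δz = 1.32/30 = 0.044 kg m⁻⁴
  227–251 m: Δρ/Δz = 0.66/24 = 0.028 kg m⁻⁴
The largest gradient is in the 197–227 m interval — the pycnocline.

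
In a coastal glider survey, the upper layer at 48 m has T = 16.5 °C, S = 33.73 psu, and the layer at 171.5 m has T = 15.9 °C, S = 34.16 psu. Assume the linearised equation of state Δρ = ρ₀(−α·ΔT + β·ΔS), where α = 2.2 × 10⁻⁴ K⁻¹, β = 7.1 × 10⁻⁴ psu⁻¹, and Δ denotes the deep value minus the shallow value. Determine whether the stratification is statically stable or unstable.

stable

ΔT = 15.9 − 16.5 = -0.6 K and ΔS = 34.16 − 33.73 = +0.43 psu (deep − shallow).
−αΔT = 1.32 × 10⁻⁴; βΔS = 3.053 × 10⁻⁴; sum Δρ/ρ₀ = 4.373 × 10⁻⁴.
Δρ/ρ₀ > 0, so Δρ > 0: deeper water is denser → statically stable.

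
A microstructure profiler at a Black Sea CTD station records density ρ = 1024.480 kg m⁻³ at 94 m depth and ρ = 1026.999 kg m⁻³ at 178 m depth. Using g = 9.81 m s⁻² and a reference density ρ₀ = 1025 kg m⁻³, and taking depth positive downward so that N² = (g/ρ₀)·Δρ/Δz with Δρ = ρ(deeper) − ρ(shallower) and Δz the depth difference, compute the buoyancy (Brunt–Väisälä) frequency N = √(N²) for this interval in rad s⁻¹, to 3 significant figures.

Δρ = 1026.999 − 1024.480 = 2.519 kg m⁻³ over Δz = 178 − 94 = 84 m.
N² = (9.81/1025) × (2.519/84) = 2.8701 × 10⁻⁴ s⁻².
N = √(2.8701 × 10⁻⁴) = 0.016941 rad s⁻¹ ≈ 0.0169 rad s⁻¹.

0.0169 rad s⁻¹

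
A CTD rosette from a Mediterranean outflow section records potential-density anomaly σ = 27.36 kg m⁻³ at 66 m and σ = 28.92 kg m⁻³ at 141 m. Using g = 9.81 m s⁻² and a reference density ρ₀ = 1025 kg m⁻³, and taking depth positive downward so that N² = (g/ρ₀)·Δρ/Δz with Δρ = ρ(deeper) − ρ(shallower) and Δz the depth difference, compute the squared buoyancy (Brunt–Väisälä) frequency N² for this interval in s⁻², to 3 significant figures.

Δρ = 1028.92 − 1027.36 = 1.56 kg m⁻³ over Δz = 141 − 66 = 75 m.
N² = (9.81/1025) × (1.56/75) = 1.9907 × 10⁻⁴ s⁻² ≈ 1.99 × 10⁻⁴ s⁻².

1.99 × 10⁻⁴ s⁻²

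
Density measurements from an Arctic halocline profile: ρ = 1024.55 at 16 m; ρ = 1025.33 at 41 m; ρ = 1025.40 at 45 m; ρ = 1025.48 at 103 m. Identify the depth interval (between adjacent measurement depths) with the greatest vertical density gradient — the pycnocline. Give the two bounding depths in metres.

Compute the density gradient over each adjacent pair:
  16–41 m: Δρ/Δz = 0.78/25 = 0.031 kg m⁻⁴
  41–45 m: Δρ/Δz = 0.07/4 = 0.018 kg m⁻⁴
  45–103 m: Δρ/Δz = 0.08/58 = 1.4 × 10⁻³ kg m⁻⁴
The largest gradient is in the 16–41 m interval — the pycnocline.

16–41 m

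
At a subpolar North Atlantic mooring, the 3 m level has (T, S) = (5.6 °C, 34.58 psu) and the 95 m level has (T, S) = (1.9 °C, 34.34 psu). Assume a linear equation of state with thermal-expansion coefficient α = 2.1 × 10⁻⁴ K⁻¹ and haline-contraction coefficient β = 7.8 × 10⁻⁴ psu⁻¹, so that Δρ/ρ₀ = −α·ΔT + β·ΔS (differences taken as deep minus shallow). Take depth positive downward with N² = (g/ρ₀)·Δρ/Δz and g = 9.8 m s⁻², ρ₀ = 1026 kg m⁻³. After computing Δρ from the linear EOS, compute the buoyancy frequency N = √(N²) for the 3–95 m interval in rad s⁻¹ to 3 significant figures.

ΔT = -3.7 K, ΔS = -0.24 psu (deep − shallow).
Δρ/ρ₀ = −αΔT + βΔS = 7.77 × 10⁻⁴ − 1.872 × 10⁻⁴ = 5.898 × 10⁻⁴, so Δρ ≈ 0.6051 kg m⁻³.
N² = (g/ρ₀)·Δρ/Δz = g·(Δρ/ρ₀)/Δz = 9.8 × 5.898 × 10⁻⁴ / 92 = 6.2827 × 10⁻⁵ s⁻².
N = √(6.2827 × 10⁻⁵) = 7.9263 × 10⁻³ rad s⁻¹ ≈ 7.93 × 10⁻³ rad s⁻¹.

7.93 × 10⁻³ rad s⁻¹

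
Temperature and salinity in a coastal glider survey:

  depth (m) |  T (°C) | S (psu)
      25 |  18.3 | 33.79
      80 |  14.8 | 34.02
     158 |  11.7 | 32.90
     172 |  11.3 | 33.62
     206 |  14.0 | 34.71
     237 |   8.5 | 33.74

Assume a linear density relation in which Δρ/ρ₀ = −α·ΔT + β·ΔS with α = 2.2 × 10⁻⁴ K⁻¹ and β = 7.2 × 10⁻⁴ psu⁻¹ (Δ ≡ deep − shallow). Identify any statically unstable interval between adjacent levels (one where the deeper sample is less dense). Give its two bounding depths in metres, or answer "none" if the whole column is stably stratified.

80–158 m

Evaluate Δρ/ρ₀ = −αΔT + βΔS across each adjacent pair:
  25–80 m: −αΔT+βΔS = −(2.2 × 10⁻⁴)(-3.5)+(7.2 × 10⁻⁴)(+0.23) = 9.4 × 10⁻⁴ → stable
  80–158 m: −αΔT+βΔS = −(2.2 × 10⁻⁴)(-3.1)+(7.2 × 10⁻⁴)(-1.12) = -1.2 × 10⁻⁴ → UNSTABLE
  158–172 m: −αΔT+βΔS = −(2.2 × 10⁻⁴)(-0.4)+(7.2 × 10⁻⁴)(+0.72) = 6.1 × 10⁻⁴ → stable
  172–206 m: −αΔT+βΔS = −(2.2 × 10⁻⁴)(+2.7)+(7.2 × 10⁻⁴)(+1.09) = 1.9 × 10⁻⁴ → stable
  206–237 m: −αΔT+βΔS = −(2.2 × 10⁻⁴)(-5.5)+(7.2 × 10⁻⁴)(-0.97) = 5.1 × 10⁻⁴ → stable
The 80–158 m interval has Δρ < 0: lighter water underlies denser water.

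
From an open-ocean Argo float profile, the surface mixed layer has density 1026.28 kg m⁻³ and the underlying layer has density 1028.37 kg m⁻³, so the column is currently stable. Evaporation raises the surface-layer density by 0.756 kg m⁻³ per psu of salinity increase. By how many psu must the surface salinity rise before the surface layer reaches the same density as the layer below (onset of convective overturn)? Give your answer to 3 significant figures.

2.76 psu

Density deficit of the surface layer: 1028.37 − 1026.28 = 2.09 kg m⁻³.
Required change = 2.09 / 0.756 = 2.76 psu.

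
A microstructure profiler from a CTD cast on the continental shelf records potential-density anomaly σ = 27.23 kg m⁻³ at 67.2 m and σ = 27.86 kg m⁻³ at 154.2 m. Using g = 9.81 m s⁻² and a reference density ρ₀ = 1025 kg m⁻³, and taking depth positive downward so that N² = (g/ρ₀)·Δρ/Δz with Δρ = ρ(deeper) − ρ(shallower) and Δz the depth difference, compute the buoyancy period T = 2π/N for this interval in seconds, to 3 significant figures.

755 s

Δρ = 1027.86 − 1027.23 = 0.63 kg m⁻³ over Δz = 154.2 − 67.2 = 87 m.
N² = (9.81/1025) × (0.63/87) = 6.9305 × 10⁻⁵ s⁻².
N = √(6.9305 × 10⁻⁵) = 8.3250 × 10⁻³ rad s⁻¹, so T = 2π/N = 754.74 s ≈ 755 s.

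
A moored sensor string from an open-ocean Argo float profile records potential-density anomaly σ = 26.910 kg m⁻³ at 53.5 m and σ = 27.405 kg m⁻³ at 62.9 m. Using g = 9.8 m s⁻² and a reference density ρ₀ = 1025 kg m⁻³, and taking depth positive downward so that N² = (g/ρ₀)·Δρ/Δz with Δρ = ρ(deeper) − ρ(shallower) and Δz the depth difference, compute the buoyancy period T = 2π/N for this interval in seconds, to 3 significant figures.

Δρ = 1027.405 − 1026.910 = 0.495 kg m⁻³ over Δz = 62.9 − 53.5 = 9.4 m.
N² = (9.8/1025) × (0.495/9.4) = 5.0348 × 10⁻⁴ s⁻².
N = √(5.0348 × 10⁻⁴) = 0.022438 rad s⁻¹, so T = 2π/N = 280.02 s ≈ 280 s.

280 s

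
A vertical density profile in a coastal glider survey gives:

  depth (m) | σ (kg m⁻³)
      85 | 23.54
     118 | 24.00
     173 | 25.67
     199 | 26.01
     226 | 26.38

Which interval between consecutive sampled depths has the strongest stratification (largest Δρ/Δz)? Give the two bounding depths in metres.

118–173 m

Compute the density gradient over each adjacent pair:
  85–118 m: Δρ/Δz = 0.46/33 = 0.014 kg m⁻⁴
  118–173 m: Δρ/Δz = 1.67/55 = 0.030 kg m⁻⁴
  173–199 m: Δρ/Δz = 0.34/26 = 0.013 kg m⁻⁴
  199–226 m: Δρ/Δz = 0.37/27 = 0.014 kg m⁻⁴
The largest gradient is in the 118–173 m interval — the pycnocline.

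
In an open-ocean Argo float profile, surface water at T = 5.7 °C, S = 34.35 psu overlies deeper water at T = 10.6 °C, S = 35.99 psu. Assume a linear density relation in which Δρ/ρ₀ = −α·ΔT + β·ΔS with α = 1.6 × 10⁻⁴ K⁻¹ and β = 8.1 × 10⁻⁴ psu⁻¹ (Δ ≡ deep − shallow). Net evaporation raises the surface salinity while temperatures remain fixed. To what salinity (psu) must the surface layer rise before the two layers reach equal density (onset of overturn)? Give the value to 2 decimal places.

Neutral buoyancy requires −α(T_deep − T_surf) + β(S_deep − S_surf′) = 0.
S_surf′ = S_deep − (α/β)·ΔT = 35.99 − (1.6 × 10⁻⁴/8.1 × 10⁻⁴)·(+4.9) = 35.0221 psu.
Increase required: 35.0221 − 34.35 = 0.6721 psu.

35.02 psu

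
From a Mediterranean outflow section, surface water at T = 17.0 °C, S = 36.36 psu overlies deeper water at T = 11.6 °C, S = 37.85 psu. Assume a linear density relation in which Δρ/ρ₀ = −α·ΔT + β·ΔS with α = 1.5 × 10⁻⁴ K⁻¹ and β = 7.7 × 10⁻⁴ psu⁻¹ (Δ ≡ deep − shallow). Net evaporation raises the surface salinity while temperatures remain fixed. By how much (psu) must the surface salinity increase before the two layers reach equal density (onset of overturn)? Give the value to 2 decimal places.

2.54 psu

Neutral buoyancy requires −α(T_deep − T_surf) + β(S_deep − S_surf′) = 0.
S_surf′ = S_deep − (α/β)·ΔT = 37.85 − (1.5 × 10⁻⁴/7.7 × 10⁻⁴)·(-5.4) = 38.9019 psu.
Increase required: 38.9019 − 36.36 = 2.5419 psu.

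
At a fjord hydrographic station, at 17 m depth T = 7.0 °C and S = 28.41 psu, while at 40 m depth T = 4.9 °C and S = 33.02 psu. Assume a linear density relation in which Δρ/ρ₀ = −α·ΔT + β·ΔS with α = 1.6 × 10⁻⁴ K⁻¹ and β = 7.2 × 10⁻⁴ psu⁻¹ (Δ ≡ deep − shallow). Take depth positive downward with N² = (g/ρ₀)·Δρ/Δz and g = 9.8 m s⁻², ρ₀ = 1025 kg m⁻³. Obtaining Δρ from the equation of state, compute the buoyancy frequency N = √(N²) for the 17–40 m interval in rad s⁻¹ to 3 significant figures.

0.0395 rad s⁻¹

ΔT = -2.1 K, ΔS = +4.61 psu (deep − shallow).
Δρ/ρ₀ = −αΔT + βΔS = 3.36 × 10⁻⁴ + 3.3192 × 10⁻³ = 3.6552 × 10⁻³, so Δρ ≈ 3.747 kg m⁻³.
N² = (g/ρ₀)·Δρ/Δz = g·(Δρ/ρ₀)/Δz = 9.8 × 3.6552 × 10⁻³ / 23 = 1.5574 × 10⁻³ s⁻².
N = √(1.5574 × 10⁻³) = 0.039464 rad s⁻¹ ≈ 0.0395 rad s⁻¹.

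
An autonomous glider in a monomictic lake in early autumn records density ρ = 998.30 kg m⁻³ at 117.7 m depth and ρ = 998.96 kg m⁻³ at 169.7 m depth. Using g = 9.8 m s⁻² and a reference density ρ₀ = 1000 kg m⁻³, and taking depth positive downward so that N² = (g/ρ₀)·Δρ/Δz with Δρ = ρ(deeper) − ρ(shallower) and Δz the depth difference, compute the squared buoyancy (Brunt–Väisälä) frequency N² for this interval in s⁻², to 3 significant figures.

1.24 × 10⁻⁴ s⁻²

Δρ = 998.96 − 998.30 = 0.66 kg m⁻³ over Δz = 169.7 − 117.7 = 52 m.
N² = (9.8/1000) × (0.66/52) = 1.2438 × 10⁻⁴ s⁻² ≈ 1.24 × 10⁻⁴ s⁻².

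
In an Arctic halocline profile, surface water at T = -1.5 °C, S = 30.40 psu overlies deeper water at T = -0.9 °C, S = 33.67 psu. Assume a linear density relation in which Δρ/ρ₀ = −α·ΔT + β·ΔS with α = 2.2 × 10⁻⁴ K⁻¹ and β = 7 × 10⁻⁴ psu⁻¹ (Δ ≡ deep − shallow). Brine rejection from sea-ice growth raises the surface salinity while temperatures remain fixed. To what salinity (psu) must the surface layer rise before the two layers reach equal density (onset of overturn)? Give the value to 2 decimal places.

Neutral buoyancy requires −α(T_deep − T_surf) + β(S_deep − S_surf′) = 0.
S_surf′ = S_deep − (α/β)·ΔT = 33.67 − (2.2 × 10⁻⁴/7 × 10⁻⁴)·(+0.6) = 33.4814 psu.
Increase required: 33.4814 − 30.40 = 3.0814 psu.

33.48 psu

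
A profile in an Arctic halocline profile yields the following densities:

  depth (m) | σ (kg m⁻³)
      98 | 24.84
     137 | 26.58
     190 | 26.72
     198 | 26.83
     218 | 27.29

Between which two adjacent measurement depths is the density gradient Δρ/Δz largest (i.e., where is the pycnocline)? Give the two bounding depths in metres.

Compute the density gradient over each adjacent pair:
  98–137 m: Δρ/Δz = 1.74/39 = 0.045 kg m⁻⁴
  137–190 m: Δρ/Δz = 0.14/53 = 2.6 × 10⁻³ kg m⁻⁴
  190–198 m: Δρ/Δz = 0.11/8 = 0.014 kg m⁻⁴
  198–218 m: Δρ/Δz = 0.46/20 = 0.023 kg m⁻⁴
The largest gradient is in the 98–137 m interval — the pycnocline.

98–137 m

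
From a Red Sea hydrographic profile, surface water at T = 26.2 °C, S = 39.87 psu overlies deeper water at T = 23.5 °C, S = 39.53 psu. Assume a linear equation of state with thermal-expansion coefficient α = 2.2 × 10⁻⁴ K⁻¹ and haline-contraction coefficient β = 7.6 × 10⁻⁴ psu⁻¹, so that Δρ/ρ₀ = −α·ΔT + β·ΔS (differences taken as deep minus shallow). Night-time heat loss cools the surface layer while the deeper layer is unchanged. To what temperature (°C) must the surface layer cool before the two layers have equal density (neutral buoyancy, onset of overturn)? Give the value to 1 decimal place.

Neutral buoyancy requires Δρ = 0, i.e. −α(T_deep − T_surf′) + β(S_deep − S_surf) = 0.
T_surf′ = T_deep − (β/α)·ΔS = 23.5 − (7.6 × 10⁻⁴/2.2 × 10⁻⁴)·(-0.34) = 24.675 °C.
Cooling required: 26.2 − (24.675) = 1.525 °C.

24.7 °C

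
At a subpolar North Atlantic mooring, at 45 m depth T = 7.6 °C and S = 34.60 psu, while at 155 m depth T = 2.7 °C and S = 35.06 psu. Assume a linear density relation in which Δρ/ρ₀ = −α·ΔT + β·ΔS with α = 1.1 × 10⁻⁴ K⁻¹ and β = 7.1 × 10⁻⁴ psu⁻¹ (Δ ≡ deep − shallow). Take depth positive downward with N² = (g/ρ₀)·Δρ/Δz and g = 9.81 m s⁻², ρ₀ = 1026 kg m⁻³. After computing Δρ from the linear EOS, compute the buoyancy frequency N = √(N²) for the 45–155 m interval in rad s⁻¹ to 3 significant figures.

ΔT = -4.9 K, ΔS = +0.46 psu (deep − shallow).
Δρ/ρ₀ = −αΔT + βΔS = 5.39 × 10⁻⁴ + 3.266 × 10⁻⁴ = 8.656 × 10⁻⁴, so Δρ ≈ 0.8881 kg m⁻³.
N² = (g/ρ₀)·Δρ/Δz = g·(Δρ/ρ₀)/Δz = 9.81 × 8.656 × 10⁻⁴ / 110 = 7.7196 × 10⁻⁵ s⁻².
N = √(7.7196 × 10⁻⁵) = 8.7861 × 10⁻³ rad s⁻¹ ≈ 8.79 × 10⁻³ rad s⁻¹.

8.79 × 10⁻³ rad s⁻¹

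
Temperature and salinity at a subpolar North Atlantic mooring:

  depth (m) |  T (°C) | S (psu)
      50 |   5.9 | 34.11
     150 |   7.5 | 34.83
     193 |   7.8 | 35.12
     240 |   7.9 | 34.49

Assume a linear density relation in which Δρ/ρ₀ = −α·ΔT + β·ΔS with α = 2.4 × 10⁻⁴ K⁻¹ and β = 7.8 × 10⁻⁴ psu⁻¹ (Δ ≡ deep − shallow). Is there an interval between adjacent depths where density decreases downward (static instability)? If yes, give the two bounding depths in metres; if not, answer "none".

193–240 m

Evaluate Δρ/ρ₀ = −αΔT + βΔS across each adjacent pair:
  50–150 m: −αΔT+βΔS = −(2.4 × 10⁻⁴)(+1.6)+(7.8 × 10⁻⁴)(+0.72) = 1.8 × 10⁻⁴ → stable
  150–193 m: −αΔT+βΔS = −(2.4 × 10⁻⁴)(+0.3)+(7.8 × 10⁻⁴)(+0.29) = 1.5 × 10⁻⁴ → stable
  193–240 m: −αΔT+βΔS = −(2.4 × 10⁻⁴)(+0.1)+(7.8 × 10⁻⁴)(-0.63) = -5.2 × 10⁻⁴ → UNSTABLE
The 193–240 m interval has Δρ < 0: lighter water underlies denser water.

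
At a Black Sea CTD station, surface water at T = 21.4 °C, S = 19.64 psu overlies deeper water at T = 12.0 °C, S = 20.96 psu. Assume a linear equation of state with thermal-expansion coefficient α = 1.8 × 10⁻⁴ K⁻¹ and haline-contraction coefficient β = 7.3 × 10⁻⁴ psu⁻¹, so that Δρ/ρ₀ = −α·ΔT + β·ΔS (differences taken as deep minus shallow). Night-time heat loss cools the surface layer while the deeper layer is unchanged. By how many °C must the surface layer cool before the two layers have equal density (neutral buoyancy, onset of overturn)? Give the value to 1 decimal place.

14.8 °C

Neutral buoyancy requires Δρ = 0, i.e. −α(T_deep − T_surf′) + β(S_deep − S_surf) = 0.
T_surf′ = T_deep − (β/α)·ΔS = 12.0 − (7.3 × 10⁻⁴/1.8 × 10⁻⁴)·(+1.32) = 6.647 °C.
Cooling required: 21.4 − (6.647) = 14.753 °C.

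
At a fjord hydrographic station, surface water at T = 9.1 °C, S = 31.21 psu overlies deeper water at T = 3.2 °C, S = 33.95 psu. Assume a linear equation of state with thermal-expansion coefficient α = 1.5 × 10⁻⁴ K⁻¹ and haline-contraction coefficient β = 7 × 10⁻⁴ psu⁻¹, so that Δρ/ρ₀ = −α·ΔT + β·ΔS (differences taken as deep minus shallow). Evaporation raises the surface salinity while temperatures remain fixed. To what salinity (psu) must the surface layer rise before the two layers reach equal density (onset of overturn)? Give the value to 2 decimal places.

Neutral buoyancy requires −α(T_deep − T_surf) + β(S_deep − S_surf′) = 0.
S_surf′ = S_deep − (α/β)·ΔT = 33.95 − (1.5 × 10⁻⁴/7 × 10⁻⁴)·(-5.9) = 35.2143 psu.
Increase required: 35.2143 − 31.21 = 4.0043 psu.

35.21 psu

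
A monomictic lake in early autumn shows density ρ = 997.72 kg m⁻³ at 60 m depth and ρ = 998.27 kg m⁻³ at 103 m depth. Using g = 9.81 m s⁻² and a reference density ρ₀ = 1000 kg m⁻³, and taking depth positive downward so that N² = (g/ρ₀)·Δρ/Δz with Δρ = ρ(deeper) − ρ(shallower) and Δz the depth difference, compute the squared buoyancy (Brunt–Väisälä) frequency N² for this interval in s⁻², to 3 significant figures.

Δρ = 998.27 − 997.72 = 0.55 kg m⁻³ over Δz = 103 − 60 = 43 m.
N² = (9.81/1000) × (0.55/43) = 1.2548 × 10⁻⁴ s⁻² ≈ 1.25 × 10⁻⁴ s⁻².
N² > 0, so the interval is statically stable.

1.25 × 10⁻⁴ s⁻²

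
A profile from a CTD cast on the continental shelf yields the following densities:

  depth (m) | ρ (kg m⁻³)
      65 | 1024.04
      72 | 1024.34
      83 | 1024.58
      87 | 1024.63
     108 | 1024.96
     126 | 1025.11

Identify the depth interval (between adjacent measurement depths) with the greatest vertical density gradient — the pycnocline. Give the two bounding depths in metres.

65–72 m

Compute the density gradient over each adjacent pair:
  65–72 m: Δρ/Δz = 0.30/7 = 0.043 kg m⁻⁴
  72–83 m: Δρ/Δz = 0.24/11 = 0.022 kg m⁻⁴
  83–87 m: Δρ/Δz = 0.05/4 = 0.013 kg m⁻⁴
  87–108 m: Δρ/Δz = 0.33/21 = 0.016 kg m⁻⁴
  108–126 m: Δρ/Δz = 0.15/18 = 8.3 × 10⁻³ kg m⁻⁴
The largest gradient is in the 65–72 m interval — the pycnocline.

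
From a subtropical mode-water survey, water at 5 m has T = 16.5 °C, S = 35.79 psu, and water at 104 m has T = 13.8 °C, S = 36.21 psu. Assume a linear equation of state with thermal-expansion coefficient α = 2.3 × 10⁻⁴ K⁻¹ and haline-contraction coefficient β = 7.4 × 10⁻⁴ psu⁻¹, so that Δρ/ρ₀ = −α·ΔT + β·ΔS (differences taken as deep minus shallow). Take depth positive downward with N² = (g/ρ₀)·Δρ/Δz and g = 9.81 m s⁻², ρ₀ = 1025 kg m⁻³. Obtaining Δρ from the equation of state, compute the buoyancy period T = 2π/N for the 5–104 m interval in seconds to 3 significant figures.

654 s

ΔT = -2.7 K, ΔS = +0.42 psu (deep − shallow).
Δρ/ρ₀ = −αΔT + βΔS = 6.21 × 10⁻⁴ + 3.108 × 10⁻⁴ = 9.318 × 10⁻⁴, so Δρ ≈ 0.9551 kg m⁻³.
N² = (g/ρ₀)·Δρ/Δz = g·(Δρ/ρ₀)/Δz = 9.81 × 9.318 × 10⁻⁴ / 99 = 9.2333 × 10⁻⁵ s⁻².
N = √(9.2333 × 10⁻⁵) = 9.6090 × 10⁻³ rad s⁻¹ → T = 2π/N = 653.89 s ≈ 654 s.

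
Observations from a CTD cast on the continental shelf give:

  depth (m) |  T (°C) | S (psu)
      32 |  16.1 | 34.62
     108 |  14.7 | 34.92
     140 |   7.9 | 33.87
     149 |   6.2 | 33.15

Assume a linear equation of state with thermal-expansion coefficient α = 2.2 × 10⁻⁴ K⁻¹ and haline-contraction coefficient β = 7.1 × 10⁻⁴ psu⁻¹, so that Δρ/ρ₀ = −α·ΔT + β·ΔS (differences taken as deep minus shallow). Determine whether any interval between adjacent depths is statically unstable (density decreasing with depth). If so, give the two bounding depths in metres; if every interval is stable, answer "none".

140–149 m

Evaluate Δρ/ρ₀ = −αΔT + βΔS across each adjacent pair:
  32–108 m: −αΔT+βΔS = −(2.2 × 10⁻⁴)(-1.4)+(7.1 × 10⁻⁴)(+0.30) = 5.2 × 10⁻⁴ → stable
  108–140 m: −αΔT+βΔS = −(2.2 × 10⁻⁴)(-6.8)+(7.1 × 10⁻⁴)(-1.05) = 7.5 × 10⁻⁴ → stable
  140–149 m: −αΔT+βΔS = −(2.2 × 10⁻⁴)(-1.7)+(7.1 × 10⁻⁴)(-0.72) = -1.4 × 10⁻⁴ → UNSTABLE
The 140–149 m interval has Δρ < 0: lighter water underlies denser water.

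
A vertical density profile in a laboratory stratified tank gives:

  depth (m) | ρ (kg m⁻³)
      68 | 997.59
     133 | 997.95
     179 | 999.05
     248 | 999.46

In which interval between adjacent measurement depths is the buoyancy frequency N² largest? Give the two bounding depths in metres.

133–179 m

Compute the density gradient over each adjacent pair:
  68–133 m: Δρ/Δz = 0.36/65 = 5.5 × 10⁻³ kg m⁻⁴
  133–179 m: Δρ/Δz = 1.10/46 = 0.024 kg m⁻⁴
  179–248 m: Δρ/Δz = 0.41/69 = 5.9 × 10⁻³ kg m⁻⁴
The largest gradient is in the 133–179 m interval — the pycnocline.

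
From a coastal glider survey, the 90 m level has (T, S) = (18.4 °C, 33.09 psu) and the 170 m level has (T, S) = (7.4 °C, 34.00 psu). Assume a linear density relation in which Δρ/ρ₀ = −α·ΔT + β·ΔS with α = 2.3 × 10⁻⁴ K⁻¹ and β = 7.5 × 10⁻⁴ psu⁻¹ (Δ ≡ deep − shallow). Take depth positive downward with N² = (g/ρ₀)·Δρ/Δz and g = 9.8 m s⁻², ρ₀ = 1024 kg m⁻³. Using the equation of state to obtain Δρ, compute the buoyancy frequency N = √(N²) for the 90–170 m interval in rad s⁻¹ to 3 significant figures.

0.0198 rad s⁻¹

ΔT = -11.0 K, ΔS = +0.91 psu (deep − shallow).
Δρ/ρ₀ = −αΔT + βΔS = 2.53 × 10⁻³ + 6.825 × 10⁻⁴ = 3.2125 × 10⁻³, so Δρ ≈ 3.290 kg m⁻³.
N² = (g/ρ₀)·Δρ/Δz = g·(Δρ/ρ₀)/Δz = 9.8 × 3.2125 × 10⁻³ / 80 = 3.9353 × 10⁻⁴ s⁻².
N = √(3.9353 × 10⁻⁴) = 0.019838 rad s⁻¹ ≈ 0.0198 rad s⁻¹.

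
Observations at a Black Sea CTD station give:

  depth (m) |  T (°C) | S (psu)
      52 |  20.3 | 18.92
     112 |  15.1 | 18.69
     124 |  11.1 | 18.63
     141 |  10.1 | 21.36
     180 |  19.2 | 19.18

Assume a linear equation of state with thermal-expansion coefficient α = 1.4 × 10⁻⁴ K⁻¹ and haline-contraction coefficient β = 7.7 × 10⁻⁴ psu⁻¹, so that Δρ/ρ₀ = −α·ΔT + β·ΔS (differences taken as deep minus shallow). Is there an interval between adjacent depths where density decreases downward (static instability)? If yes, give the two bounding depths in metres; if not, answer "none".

141–180 m

Evaluate Δρ/ρ₀ = −αΔT + βΔS across each adjacent pair:
  52–112 m: −αΔT+βΔS = −(1.4 × 10⁻⁴)(-5.2)+(7.7 × 10⁻⁴)(-0.23) = 5.5 × 10⁻⁴ → stable
  112–124 m: −αΔT+βΔS = −(1.4 × 10⁻⁴)(-4.0)+(7.7 × 10⁻⁴)(-0.06) = 5.1 × 10⁻⁴ → stable
  124–141 m: −αΔT+βΔS = −(1.4 × 10⁻⁴)(-1.0)+(7.7 × 10⁻⁴)(+2.73) = 2.2 × 10⁻³ → stable
  141–180 m: −αΔT+βΔS = −(1.4 × 10⁻⁴)(+9.1)+(7.7 × 10⁻⁴)(-2.18) = -3.0 × 10⁻³ → UNSTABLE
The 141–180 m interval has Δρ < 0: lighter water underlies denser water.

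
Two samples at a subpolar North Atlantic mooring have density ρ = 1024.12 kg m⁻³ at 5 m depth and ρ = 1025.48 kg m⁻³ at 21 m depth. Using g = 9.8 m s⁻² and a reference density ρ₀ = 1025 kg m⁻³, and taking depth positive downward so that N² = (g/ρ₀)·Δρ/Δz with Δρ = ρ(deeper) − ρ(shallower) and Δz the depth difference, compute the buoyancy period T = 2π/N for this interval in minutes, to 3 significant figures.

3.67 min

Δρ = 1025.48 − 1024.12 = 1.36 kg m⁻³ over Δz = 21 − 5 = 16 m.
N² = (9.8/1025) × (1.36/16) = 8.1268 × 10⁻⁴ s⁻².
N = √(8.1268 × 10⁻⁴) = 0.028508 rad s⁻¹, so T = 2π/N = 220.40 s = 3.6733 min ≈ 3.67 min.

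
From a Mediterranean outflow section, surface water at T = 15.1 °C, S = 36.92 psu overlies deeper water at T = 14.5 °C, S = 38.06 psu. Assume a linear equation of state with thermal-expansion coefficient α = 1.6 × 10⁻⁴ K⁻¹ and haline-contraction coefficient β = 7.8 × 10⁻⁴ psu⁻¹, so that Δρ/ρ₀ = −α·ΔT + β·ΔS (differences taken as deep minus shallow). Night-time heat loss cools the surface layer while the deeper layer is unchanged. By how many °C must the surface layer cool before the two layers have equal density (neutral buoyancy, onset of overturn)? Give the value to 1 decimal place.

Neutral buoyancy requires Δρ = 0, i.e. −α(T_deep − T_surf′) + β(S_deep − S_surf) = 0.
T_surf′ = T_deep − (β/α)·ΔS = 14.5 − (7.8 × 10⁻⁴/1.6 × 10⁻⁴)·(+1.14) = 8.943 °C.
Cooling required: 15.1 − (8.943) = 6.157 °C.

6.2 °C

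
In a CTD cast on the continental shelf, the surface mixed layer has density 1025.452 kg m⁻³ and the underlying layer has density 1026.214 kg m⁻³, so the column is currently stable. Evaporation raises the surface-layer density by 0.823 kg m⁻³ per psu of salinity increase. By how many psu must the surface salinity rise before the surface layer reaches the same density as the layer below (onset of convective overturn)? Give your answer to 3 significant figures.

Density deficit of the surface layer: 1026.214 − 1025.452 = 0.762 kg m⁻³.
Required change = 0.762 / 0.823 = 0.926 psu.

0.926 psu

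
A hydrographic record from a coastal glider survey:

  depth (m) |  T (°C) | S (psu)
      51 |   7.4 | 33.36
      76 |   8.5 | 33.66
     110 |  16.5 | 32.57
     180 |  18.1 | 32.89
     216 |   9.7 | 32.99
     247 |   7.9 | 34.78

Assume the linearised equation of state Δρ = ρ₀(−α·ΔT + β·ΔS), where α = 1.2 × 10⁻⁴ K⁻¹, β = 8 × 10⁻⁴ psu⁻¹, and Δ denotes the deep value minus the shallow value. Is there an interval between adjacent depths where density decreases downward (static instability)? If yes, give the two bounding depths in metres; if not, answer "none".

Evaluate Δρ/ρ₀ = −αΔT + βΔS across each adjacent pair:
  51–76 m: −αΔT+βΔS = −(1.2 × 10⁻⁴)(+1.1)+(8 × 10⁻⁴)(+0.30) = 1.1 × 10⁻⁴ → stable
  76–110 m: −αΔT+βΔS = −(1.2 × 10⁻⁴)(+8.0)+(8 × 10⁻⁴)(-1.09) = -1.8 × 10⁻³ → UNSTABLE
  110–180 m: −αΔT+βΔS = −(1.2 × 10⁻⁴)(+1.6)+(8 × 10⁻⁴)(+0.32) = 6.4 × 10⁻⁵ → stable
  180–216 m: −αΔT+βΔS = −(1.2 × 10⁻⁴)(-8.4)+(8 × 10⁻⁴)(+0.10) = 1.1 × 10⁻³ → stable
  216–247 m: −αΔT+βΔS = −(1.2 × 10⁻⁴)(-1.8)+(8 × 10⁻⁴)(+1.79) = 1.6 × 10⁻³ → stable
The 76–110 m interval has Δρ < 0: lighter water underlies denser water.

76–110 m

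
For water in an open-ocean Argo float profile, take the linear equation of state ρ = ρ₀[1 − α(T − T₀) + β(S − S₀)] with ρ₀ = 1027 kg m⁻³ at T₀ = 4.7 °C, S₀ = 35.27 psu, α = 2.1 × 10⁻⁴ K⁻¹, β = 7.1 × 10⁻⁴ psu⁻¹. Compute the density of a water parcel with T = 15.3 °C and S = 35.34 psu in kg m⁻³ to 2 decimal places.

1024.76 kg m⁻³

T − T₀ = +10.6 K, S − S₀ = +0.07 psu.
Bracket = 1 − α·(+10.6) + β·(+0.07) = 1 + (-2.1763 × 10⁻³) = 0.9978237.
ρ = 1027 × 0.9978237 = 1024.76 kg m⁻³.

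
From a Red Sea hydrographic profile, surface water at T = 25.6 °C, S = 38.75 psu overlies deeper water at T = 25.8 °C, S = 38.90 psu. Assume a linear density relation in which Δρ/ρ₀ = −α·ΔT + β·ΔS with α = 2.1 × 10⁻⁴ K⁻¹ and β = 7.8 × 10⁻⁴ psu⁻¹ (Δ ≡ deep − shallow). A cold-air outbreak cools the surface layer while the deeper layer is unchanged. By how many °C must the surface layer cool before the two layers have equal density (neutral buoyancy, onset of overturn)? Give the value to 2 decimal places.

0.36 °C

Neutral buoyancy requires Δρ = 0, i.e. −α(T_deep − T_surf′) + β(S_deep − S_surf) = 0.
T_surf′ = T_deep − (β/α)·ΔS = 25.8 − (7.8 × 10⁻⁴/2.1 × 10⁻⁴)·(+0.15) = 25.2429 °C.
Cooling required: 25.6 − (25.2429) = 0.3571 °C.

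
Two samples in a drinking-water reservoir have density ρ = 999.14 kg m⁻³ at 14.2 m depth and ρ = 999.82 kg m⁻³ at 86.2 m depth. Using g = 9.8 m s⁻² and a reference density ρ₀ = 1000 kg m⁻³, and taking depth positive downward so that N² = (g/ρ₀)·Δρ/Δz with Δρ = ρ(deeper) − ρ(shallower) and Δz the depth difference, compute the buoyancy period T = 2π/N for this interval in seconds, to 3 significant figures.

Δρ = 999.82 − 999.14 = 0.68 kg m⁻³ over Δz = 86.2 − 14.2 = 72 m.
N² = (9.8/1000) × (0.68/72) = 9.2556 × 10⁻⁵ s⁻².
N = √(9.2556 × 10⁻⁵) = 9.6206 × 10⁻³ rad s⁻¹, so T = 2π/N = 653.10 s ≈ 653 s.

653 s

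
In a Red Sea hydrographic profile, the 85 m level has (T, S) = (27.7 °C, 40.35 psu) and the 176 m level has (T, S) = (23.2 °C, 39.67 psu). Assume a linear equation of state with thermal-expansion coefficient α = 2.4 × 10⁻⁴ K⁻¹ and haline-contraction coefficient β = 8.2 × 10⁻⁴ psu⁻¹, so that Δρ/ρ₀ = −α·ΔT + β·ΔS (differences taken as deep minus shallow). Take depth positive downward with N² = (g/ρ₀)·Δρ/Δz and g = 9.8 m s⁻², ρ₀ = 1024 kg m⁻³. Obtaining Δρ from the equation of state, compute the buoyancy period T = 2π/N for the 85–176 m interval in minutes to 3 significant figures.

ΔT = -4.5 K, ΔS = -0.68 psu (deep − shallow).
Δρ/ρ₀ = −αΔT + βΔS = 1.08 × 10⁻³ − 5.576 × 10⁻⁴ = 5.224 × 10⁻⁴, so Δρ ≈ 0.5349 kg m⁻³.
N² = (g/ρ₀)·Δρ/Δz = g·(Δρ/ρ₀)/Δz = 9.8 × 5.224 × 10⁻⁴ / 91 = 5.6258 × 10⁻⁵ s⁻².
N = √(5.6258 × 10⁻⁵) = 7.5005 × 10⁻³ rad s⁻¹ → T = 2π/N = 837.70 s = 13.962 min ≈ 14.0 min.

14.0 min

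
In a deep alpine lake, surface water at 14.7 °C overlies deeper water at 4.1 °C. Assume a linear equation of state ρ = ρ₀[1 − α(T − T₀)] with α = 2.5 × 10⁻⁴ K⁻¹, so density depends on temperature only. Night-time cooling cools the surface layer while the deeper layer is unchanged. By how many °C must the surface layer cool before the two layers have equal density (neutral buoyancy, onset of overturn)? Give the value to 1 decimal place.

10.6 °C

With temperature the only control, equal density requires T_surf′ = T_deep.
T_surf′ = 4.1 °C.
Cooling required: 14.7 − 4.1 = 10.6 °C.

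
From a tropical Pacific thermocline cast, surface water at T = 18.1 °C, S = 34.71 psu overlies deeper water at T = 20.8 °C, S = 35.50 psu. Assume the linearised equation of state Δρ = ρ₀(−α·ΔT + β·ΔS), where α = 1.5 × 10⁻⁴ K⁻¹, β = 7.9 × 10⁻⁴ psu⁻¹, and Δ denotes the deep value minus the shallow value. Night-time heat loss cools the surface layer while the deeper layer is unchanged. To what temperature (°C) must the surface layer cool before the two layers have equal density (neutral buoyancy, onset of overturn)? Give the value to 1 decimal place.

16.6 °C

Neutral buoyancy requires Δρ = 0, i.e. −α(T_deep − T_surf′) + β(S_deep − S_surf) = 0.
T_surf′ = T_deep − (β/α)·ΔS = 20.8 − (7.9 × 10⁻⁴/1.5 × 10⁻⁴)·(+0.79) = 16.639 °C.
Cooling required: 18.1 − (16.639) = 1.461 °C.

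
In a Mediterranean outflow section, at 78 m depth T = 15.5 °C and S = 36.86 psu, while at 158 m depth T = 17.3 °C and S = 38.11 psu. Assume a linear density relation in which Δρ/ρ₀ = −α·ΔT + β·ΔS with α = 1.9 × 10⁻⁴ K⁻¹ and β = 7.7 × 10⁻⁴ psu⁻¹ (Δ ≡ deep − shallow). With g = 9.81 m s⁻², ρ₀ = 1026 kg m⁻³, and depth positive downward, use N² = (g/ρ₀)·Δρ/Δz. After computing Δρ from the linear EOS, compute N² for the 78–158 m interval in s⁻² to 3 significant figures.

ΔT = +1.8 K, ΔS = +1.25 psu (deep − shallow).
Δρ/ρ₀ = −αΔT + βΔS = -3.42 × 10⁻⁴ + 9.625 × 10⁻⁴ = 6.205 × 10⁻⁴, so Δρ ≈ 0.6366 kg m⁻³.
N² = (g/ρ₀)·Δρ/Δz = g·(Δρ/ρ₀)/Δz = 9.81 × 6.205 × 10⁻⁴ / 80 = 7.6089 × 10⁻⁵ s⁻² ≈ 7.61 × 10⁻⁵ s⁻².

7.61 × 10⁻⁵ s⁻²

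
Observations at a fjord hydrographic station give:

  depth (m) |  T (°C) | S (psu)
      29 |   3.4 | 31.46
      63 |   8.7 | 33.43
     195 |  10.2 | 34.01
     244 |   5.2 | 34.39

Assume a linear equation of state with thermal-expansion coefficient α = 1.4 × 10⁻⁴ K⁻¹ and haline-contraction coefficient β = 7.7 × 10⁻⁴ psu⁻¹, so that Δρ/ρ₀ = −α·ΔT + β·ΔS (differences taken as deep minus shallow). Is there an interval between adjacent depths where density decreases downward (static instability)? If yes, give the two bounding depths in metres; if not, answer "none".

none

Evaluate Δρ/ρ₀ = −αΔT + βΔS across each adjacent pair:
  29–63 m: −αΔT+βΔS = −(1.4 × 10⁻⁴)(+5.3)+(7.7 × 10⁻⁴)(+1.97) = 7.7 × 10⁻⁴ → stable
  63–195 m: −αΔT+βΔS = −(1.4 × 10⁻⁴)(+1.5)+(7.7 × 10⁻⁴)(+0.58) = 2.4 × 10⁻⁴ → stable
  195–244 m: −αΔT+βΔS = −(1.4 × 10⁻⁴)(-5.0)+(7.7 × 10⁻⁴)(+0.38) = 9.9 × 10⁻⁴ → stable
Every interval has Δρ > 0: the column is stably stratified throughout.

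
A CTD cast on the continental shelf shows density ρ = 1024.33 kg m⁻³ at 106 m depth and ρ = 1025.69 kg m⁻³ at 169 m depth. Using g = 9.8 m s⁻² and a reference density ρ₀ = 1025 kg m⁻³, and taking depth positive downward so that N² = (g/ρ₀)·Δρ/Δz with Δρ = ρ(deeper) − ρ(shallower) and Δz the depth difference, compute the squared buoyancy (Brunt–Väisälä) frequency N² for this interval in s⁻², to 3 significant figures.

2.06 × 10⁻⁴ s⁻²

Δρ = 1025.69 − 1024.33 = 1.36 kg m⁻³ over Δz = 169 − 106 = 63 m.
N² = (9.8/1025) × (1.36/63) = 2.0640 × 10⁻⁴ s⁻² ≈ 2.06 × 10⁻⁴ s⁻².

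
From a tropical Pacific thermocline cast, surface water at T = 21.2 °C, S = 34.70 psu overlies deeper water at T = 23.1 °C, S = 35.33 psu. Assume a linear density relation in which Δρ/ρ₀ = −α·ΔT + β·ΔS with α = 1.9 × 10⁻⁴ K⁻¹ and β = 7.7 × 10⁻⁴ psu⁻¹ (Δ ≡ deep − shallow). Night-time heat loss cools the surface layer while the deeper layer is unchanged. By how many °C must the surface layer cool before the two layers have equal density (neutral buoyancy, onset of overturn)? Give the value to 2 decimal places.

Neutral buoyancy requires Δρ = 0, i.e. −α(T_deep − T_surf′) + β(S_deep − S_surf) = 0.
T_surf′ = T_deep − (β/α)·ΔS = 23.1 − (7.7 × 10⁻⁴/1.9 × 10⁻⁴)·(+0.63) = 20.5468 °C.
Cooling required: 21.2 − (20.5468) = 0.6532 °C.

0.65 °C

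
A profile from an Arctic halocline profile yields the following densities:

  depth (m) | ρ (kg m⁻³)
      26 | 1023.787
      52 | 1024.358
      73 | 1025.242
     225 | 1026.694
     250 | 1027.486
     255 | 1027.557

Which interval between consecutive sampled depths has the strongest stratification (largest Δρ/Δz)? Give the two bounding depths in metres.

52–73 m

Compute the density gradient over each adjacent pair:
  26–52 m: Δρ/Δz = 0.571/26 = 0.022 kg m⁻⁴
  52–73 m: Δρ/Δz = 0.884/21 = 0.042 kg m⁻⁴
  73–225 m: Δρ/Δz = 1.452/152 = 9.6 × 10⁻³ kg m⁻⁴
  225–250 m: Δρ/Δz = 0.792/25 = 0.032 kg m⁻⁴
  250–255 m: Δρ/Δz = 0.071/5 = 0.014 kg m⁻⁴
The largest gradient is in the 52–73 m interval — the pycnocline.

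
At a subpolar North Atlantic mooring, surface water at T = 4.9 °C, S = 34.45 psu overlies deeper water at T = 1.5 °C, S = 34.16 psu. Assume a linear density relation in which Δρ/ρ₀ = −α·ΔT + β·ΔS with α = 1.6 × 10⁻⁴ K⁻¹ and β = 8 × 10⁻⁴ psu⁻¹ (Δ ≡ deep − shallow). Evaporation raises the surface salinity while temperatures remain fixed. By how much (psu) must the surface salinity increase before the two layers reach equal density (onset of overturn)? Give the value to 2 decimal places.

Neutral buoyancy requires −α(T_deep − T_surf) + β(S_deep − S_surf′) = 0.
S_surf′ = S_deep − (α/β)·ΔT = 34.16 − (1.6 × 10⁻⁴/8 × 10⁻⁴)·(-3.4) = 34.8400 psu.
Increase required: 34.8400 − 34.45 = 0.3900 psu.

0.39 psu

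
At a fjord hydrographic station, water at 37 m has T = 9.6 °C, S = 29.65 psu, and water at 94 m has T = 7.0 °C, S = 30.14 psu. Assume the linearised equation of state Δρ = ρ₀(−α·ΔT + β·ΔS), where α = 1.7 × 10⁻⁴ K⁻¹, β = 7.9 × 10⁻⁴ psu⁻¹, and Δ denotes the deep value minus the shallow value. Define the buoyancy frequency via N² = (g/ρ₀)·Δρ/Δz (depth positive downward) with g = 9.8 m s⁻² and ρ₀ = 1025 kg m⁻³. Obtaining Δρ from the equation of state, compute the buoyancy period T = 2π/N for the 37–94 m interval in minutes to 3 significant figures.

ΔT = -2.6 K, ΔS = +0.49 psu (deep − shallow).
Δρ/ρ₀ = −αΔT + βΔS = 4.42 × 10⁻⁴ + 3.871 × 10⁻⁴ = 8.291 × 10⁻⁴, so Δρ ≈ 0.8498 kg m⁻³.
N² = (g/ρ₀)·Δρ/Δz = g·(Δρ/ρ₀)/Δz = 9.8 × 8.291 × 10⁻⁴ / 57 = 1.4255 × 10⁻⁴ s⁻².
N = √(1.4255 × 10⁻⁴) = 0.011939 rad s⁻¹ → T = 2π/N = 526.27 s = 8.7712 min ≈ 8.77 min.

8.77 min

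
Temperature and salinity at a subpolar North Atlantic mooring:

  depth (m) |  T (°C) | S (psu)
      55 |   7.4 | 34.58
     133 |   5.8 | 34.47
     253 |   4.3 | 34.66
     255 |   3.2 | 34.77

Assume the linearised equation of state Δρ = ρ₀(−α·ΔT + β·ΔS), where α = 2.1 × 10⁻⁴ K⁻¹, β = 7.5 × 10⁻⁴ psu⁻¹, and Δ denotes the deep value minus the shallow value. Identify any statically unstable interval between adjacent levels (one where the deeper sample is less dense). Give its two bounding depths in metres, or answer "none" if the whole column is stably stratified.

none

Evaluate Δρ/ρ₀ = −αΔT + βΔS across each adjacent pair:
  55–133 m: −αΔT+βΔS = −(2.1 × 10⁻⁴)(-1.6)+(7.5 × 10⁻⁴)(-0.11) = 2.5 × 10⁻⁴ → stable
  133–253 m: −αΔT+βΔS = −(2.1 × 10⁻⁴)(-1.5)+(7.5 × 10⁻⁴)(+0.19) = 4.6 × 10⁻⁴ → stable
  253–255 m: −αΔT+βΔS = −(2.1 × 10⁻⁴)(-1.1)+(7.5 × 10⁻⁴)(+0.11) = 3.1 × 10⁻⁴ → stable
Every interval has Δρ > 0: the column is stably stratified throughout.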